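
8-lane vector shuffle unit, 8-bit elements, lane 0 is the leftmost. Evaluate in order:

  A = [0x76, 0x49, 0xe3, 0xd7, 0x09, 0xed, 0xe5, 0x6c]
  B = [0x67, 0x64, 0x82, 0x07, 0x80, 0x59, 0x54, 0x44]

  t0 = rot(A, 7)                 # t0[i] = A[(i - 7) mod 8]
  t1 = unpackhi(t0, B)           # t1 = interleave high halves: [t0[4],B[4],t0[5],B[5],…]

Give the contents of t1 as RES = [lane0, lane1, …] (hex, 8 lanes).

→ t0 |49|e3|d7|09|ed|e5|6c|76|
→ t1 |ed|80|e5|59|6c|54|76|44|

RES = [0xed, 0x80, 0xe5, 0x59, 0x6c, 0x54, 0x76, 0x44]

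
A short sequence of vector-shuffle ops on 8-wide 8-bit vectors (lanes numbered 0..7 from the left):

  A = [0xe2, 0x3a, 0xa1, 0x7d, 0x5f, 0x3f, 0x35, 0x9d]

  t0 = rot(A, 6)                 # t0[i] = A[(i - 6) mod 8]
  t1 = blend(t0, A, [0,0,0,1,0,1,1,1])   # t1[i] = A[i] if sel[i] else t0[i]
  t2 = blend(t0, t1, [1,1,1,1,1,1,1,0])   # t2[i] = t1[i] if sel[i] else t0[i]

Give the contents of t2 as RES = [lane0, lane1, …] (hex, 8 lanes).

RES = [ 0xa1  0x7d  0x5f  0x7d  0x35  0x3f  0x35  0x3a ]

→ t0 |a1|7d|5f|3f|35|9d|e2|3a|
→ t1 |a1|7d|5f|7d|35|3f|35|9d|
→ t2 |a1|7d|5f|7d|35|3f|35|3a|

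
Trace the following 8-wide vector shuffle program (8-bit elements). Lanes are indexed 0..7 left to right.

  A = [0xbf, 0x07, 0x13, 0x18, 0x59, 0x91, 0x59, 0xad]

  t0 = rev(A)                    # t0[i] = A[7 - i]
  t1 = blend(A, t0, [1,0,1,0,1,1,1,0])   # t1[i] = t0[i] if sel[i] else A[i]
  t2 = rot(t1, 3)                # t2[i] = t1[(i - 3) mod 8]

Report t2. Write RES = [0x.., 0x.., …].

  t0: ad 59 91 59 18 13 07 bf
  t1: ad 07 91 18 18 13 07 ad
  t2: 13 07 ad ad 07 91 18 18

RES = [ 0x13  0x07  0xad  0xad  0x07  0x91  0x18  0x18 ]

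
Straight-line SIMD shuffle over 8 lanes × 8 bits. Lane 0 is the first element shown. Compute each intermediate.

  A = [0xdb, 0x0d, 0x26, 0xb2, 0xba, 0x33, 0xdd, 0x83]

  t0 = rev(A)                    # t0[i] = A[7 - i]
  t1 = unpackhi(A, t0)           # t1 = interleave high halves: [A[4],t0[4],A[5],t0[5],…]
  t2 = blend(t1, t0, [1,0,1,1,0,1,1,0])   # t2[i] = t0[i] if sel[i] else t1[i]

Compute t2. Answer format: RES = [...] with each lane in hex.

RES = [0x83, 0xb2, 0x33, 0xba, 0xdd, 0x26, 0x0d, 0xdb]

→ t0 |83|dd|33|ba|b2|26|0d|db|
→ t1 |ba|b2|33|26|dd|0d|83|db|
→ t2 |83|b2|33|ba|dd|26|0d|db|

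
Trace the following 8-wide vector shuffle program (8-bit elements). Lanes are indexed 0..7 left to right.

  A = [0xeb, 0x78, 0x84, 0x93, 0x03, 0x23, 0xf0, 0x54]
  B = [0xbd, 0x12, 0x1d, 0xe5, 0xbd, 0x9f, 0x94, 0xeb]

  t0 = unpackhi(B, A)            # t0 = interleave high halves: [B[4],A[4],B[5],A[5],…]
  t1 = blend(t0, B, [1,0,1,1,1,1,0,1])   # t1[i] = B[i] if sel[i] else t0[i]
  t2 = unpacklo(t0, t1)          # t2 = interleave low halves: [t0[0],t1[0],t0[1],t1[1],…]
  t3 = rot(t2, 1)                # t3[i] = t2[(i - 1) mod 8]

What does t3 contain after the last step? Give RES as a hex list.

→ t0 |bd|03|9f|23|94|f0|eb|54|
→ t1 |bd|03|1d|e5|bd|9f|eb|eb|
→ t2 |bd|bd|03|03|9f|1d|23|e5|
→ t3 |e5|bd|bd|03|03|9f|1d|23|

RES = [0xe5, 0xbd, 0xbd, 0x03, 0x03, 0x9f, 0x1d, 0x23]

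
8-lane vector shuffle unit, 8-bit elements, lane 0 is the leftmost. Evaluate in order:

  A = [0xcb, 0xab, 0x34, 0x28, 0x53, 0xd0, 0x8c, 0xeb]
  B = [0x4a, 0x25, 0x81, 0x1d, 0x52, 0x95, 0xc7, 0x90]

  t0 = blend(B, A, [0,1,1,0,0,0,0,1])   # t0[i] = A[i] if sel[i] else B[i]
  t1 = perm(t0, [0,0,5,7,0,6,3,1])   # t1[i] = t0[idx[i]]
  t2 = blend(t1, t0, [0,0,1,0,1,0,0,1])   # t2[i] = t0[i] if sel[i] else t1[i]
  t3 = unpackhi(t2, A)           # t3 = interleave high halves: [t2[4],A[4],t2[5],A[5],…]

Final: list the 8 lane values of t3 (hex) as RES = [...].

→ t0 |4a|ab|34|1d|52|95|c7|eb|
→ t1 |4a|4a|95|eb|4a|c7|1d|ab|
→ t2 |4a|4a|34|eb|52|c7|1d|eb|
→ t3 |52|53|c7|d0|1d|8c|eb|eb|

RES = [0x52, 0x53, 0xc7, 0xd0, 0x1d, 0x8c, 0xeb, 0xeb]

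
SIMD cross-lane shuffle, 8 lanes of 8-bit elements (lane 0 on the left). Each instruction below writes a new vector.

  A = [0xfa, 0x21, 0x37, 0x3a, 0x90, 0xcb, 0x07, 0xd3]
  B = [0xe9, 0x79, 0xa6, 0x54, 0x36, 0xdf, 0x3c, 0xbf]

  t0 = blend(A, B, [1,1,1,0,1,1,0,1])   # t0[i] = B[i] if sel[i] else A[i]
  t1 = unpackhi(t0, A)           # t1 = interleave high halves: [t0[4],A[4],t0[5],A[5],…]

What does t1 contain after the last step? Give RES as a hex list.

RES = [0x36, 0x90, 0xdf, 0xcb, 0x07, 0x07, 0xbf, 0xd3]

  t0: e9 79 a6 3a 36 df 07 bf
  t1: 36 90 df cb 07 07 bf d3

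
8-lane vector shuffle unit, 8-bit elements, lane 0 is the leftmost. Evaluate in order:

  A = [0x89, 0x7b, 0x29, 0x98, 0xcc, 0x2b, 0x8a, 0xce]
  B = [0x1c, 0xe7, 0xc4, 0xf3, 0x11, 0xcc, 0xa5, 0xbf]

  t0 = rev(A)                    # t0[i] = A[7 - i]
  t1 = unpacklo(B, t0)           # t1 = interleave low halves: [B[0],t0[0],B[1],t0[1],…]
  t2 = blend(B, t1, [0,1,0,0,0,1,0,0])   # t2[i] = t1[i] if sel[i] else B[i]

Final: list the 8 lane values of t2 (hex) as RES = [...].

RES = [0x1c, 0xce, 0xc4, 0xf3, 0x11, 0x2b, 0xa5, 0xbf]

  t0: ce 8a 2b cc 98 29 7b 89
  t1: 1c ce e7 8a c4 2b f3 cc
  t2: 1c ce c4 f3 11 2b a5 bf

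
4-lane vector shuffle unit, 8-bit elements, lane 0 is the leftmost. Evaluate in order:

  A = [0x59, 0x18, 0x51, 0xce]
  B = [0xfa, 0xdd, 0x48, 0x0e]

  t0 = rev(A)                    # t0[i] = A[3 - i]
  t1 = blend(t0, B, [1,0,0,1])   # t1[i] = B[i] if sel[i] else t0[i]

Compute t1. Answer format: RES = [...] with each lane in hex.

RES = [ 0xfa  0x51  0x18  0x0e ]

→ t0 |ce|51|18|59|
→ t1 |fa|51|18|0e|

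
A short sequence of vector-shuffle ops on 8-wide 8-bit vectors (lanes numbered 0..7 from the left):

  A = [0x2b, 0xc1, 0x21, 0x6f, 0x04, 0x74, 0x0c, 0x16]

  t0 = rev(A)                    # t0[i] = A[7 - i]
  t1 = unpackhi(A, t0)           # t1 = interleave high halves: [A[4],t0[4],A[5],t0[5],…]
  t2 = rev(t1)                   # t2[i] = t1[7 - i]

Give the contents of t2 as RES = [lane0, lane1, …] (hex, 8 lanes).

  t0: 16 0c 74 04 6f 21 c1 2b
  t1: 04 6f 74 21 0c c1 16 2b
  t2: 2b 16 c1 0c 21 74 6f 04

RES = [ 0x2b  0x16  0xc1  0x0c  0x21  0x74  0x6f  0x04 ]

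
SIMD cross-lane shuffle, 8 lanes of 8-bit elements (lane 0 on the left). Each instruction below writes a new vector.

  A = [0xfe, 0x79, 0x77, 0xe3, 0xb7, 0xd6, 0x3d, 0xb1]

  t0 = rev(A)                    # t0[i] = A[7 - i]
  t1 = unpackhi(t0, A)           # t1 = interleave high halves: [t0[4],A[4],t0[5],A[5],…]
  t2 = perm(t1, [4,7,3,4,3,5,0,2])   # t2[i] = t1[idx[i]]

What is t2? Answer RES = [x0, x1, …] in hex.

t0 = [0xb1, 0x3d, 0xd6, 0xb7, 0xe3, 0x77, 0x79, 0xfe]
t1 = [0xe3, 0xb7, 0x77, 0xd6, 0x79, 0x3d, 0xfe, 0xb1]
t2 = [0x79, 0xb1, 0xd6, 0x79, 0xd6, 0x3d, 0xe3, 0x77]

RES = [ 0x79  0xb1  0xd6  0x79  0xd6  0x3d  0xe3  0x77 ]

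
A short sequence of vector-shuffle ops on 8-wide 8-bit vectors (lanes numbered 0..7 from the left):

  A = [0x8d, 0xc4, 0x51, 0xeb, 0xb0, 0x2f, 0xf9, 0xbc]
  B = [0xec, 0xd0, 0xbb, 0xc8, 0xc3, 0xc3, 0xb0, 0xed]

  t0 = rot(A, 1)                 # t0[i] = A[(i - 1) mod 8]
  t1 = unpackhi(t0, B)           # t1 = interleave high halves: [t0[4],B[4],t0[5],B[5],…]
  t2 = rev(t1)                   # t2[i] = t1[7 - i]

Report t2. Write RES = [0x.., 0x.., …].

  t0: bc 8d c4 51 eb b0 2f f9
  t1: eb c3 b0 c3 2f b0 f9 ed
  t2: ed f9 b0 2f c3 b0 c3 eb

RES = [0xed, 0xf9, 0xb0, 0x2f, 0xc3, 0xb0, 0xc3, 0xeb]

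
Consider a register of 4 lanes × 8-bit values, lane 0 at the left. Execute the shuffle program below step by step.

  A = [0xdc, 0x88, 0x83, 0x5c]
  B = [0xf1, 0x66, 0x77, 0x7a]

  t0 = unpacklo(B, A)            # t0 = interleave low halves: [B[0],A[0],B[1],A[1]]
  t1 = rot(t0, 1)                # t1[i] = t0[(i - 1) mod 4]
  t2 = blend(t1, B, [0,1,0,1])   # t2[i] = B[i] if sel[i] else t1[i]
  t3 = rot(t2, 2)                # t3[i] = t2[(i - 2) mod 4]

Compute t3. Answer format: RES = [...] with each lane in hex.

RES = [ 0xdc  0x7a  0x88  0x66 ]

  t0: f1 dc 66 88
  t1: 88 f1 dc 66
  t2: 88 66 dc 7a
  t3: dc 7a 88 66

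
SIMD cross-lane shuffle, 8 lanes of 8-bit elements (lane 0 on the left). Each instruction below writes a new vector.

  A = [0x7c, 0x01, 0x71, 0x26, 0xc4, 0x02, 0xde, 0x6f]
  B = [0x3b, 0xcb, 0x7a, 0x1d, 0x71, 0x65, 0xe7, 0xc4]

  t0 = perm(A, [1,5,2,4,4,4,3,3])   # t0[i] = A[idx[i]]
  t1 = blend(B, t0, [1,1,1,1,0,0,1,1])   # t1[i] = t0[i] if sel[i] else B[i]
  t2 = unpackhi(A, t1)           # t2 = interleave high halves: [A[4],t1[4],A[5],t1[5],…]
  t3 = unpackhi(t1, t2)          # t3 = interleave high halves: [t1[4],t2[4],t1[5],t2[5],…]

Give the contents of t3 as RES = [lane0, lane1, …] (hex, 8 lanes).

RES = [ 0x71  0xde  0x65  0x26  0x26  0x6f  0x26  0x26 ]

→ t0 |01|02|71|c4|c4|c4|26|26|
→ t1 |01|02|71|c4|71|65|26|26|
→ t2 |c4|71|02|65|de|26|6f|26|
→ t3 |71|de|65|26|26|6f|26|26|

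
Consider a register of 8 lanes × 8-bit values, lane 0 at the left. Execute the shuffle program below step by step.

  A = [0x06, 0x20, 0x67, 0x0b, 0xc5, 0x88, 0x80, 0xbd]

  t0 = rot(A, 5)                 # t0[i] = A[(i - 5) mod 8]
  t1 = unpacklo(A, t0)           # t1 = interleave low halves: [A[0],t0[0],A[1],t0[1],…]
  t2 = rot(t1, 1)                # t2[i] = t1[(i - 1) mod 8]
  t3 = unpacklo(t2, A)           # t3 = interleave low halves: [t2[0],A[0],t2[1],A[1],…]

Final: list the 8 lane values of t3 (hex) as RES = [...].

RES = [0x80, 0x06, 0x06, 0x20, 0x0b, 0x67, 0x20, 0x0b]

t0 = [0x0b, 0xc5, 0x88, 0x80, 0xbd, 0x06, 0x20, 0x67]
t1 = [0x06, 0x0b, 0x20, 0xc5, 0x67, 0x88, 0x0b, 0x80]
t2 = [0x80, 0x06, 0x0b, 0x20, 0xc5, 0x67, 0x88, 0x0b]
t3 = [0x80, 0x06, 0x06, 0x20, 0x0b, 0x67, 0x20, 0x0b]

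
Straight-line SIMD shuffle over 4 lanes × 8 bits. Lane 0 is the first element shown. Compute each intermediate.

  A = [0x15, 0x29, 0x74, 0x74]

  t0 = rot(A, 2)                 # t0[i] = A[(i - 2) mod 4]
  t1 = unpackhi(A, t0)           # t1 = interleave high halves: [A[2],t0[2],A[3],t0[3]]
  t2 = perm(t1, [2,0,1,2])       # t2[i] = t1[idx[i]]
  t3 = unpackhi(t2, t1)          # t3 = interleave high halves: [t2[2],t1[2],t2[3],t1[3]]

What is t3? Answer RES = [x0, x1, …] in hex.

t0 = [0x74, 0x74, 0x15, 0x29]
t1 = [0x74, 0x15, 0x74, 0x29]
t2 = [0x74, 0x74, 0x15, 0x74]
t3 = [0x15, 0x74, 0x74, 0x29]

RES = [ 0x15  0x74  0x74  0x29 ]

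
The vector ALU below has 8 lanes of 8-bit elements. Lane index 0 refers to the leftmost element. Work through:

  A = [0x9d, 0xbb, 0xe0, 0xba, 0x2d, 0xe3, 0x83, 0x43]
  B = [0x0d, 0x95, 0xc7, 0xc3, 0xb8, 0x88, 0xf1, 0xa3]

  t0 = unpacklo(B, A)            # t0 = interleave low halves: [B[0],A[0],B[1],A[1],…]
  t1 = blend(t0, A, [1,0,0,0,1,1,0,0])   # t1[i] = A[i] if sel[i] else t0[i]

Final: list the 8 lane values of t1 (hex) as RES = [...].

RES = [ 0x9d  0x9d  0x95  0xbb  0x2d  0xe3  0xc3  0xba ]

  t0: 0d 9d 95 bb c7 e0 c3 ba
  t1: 9d 9d 95 bb 2d e3 c3 ba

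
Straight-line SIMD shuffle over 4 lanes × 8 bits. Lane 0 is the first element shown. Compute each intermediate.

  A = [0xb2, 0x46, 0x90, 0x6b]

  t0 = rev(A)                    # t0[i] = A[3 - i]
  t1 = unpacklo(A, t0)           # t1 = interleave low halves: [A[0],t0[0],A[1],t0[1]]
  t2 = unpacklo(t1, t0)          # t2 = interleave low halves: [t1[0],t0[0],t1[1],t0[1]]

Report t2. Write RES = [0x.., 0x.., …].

→ t0 |6b|90|46|b2|
→ t1 |b2|6b|46|90|
→ t2 |b2|6b|6b|90|

RES = [ 0xb2  0x6b  0x6b  0x90 ]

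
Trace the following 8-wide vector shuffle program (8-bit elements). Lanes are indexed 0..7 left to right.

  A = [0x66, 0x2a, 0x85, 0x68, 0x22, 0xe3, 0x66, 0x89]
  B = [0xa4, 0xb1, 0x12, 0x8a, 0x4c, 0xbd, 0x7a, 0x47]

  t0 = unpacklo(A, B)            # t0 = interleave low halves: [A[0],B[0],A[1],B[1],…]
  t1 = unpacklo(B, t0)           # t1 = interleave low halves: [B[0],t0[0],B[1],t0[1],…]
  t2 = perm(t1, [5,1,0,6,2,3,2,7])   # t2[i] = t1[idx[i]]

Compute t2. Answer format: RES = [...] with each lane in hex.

RES = [ 0x2a  0x66  0xa4  0x8a  0xb1  0xa4  0xb1  0xb1 ]

  t0: 66 a4 2a b1 85 12 68 8a
  t1: a4 66 b1 a4 12 2a 8a b1
  t2: 2a 66 a4 8a b1 a4 b1 b1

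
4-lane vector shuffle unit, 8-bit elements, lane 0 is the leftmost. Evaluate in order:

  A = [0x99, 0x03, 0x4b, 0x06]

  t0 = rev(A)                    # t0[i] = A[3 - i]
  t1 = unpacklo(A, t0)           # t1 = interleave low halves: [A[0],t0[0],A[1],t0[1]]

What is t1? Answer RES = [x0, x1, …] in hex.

RES = [ 0x99  0x06  0x03  0x4b ]

→ t0 |06|4b|03|99|
→ t1 |99|06|03|4b|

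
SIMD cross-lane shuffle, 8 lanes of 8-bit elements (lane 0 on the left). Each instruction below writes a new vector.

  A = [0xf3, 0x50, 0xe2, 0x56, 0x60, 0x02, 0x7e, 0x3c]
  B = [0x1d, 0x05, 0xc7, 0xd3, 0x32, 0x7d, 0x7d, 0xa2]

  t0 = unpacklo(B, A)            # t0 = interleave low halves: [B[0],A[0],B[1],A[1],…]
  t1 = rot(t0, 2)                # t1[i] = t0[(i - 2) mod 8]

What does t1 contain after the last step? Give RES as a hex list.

t0 = [0x1d, 0xf3, 0x05, 0x50, 0xc7, 0xe2, 0xd3, 0x56]
t1 = [0xd3, 0x56, 0x1d, 0xf3, 0x05, 0x50, 0xc7, 0xe2]

RES = [ 0xd3  0x56  0x1d  0xf3  0x05  0x50  0xc7  0xe2 ]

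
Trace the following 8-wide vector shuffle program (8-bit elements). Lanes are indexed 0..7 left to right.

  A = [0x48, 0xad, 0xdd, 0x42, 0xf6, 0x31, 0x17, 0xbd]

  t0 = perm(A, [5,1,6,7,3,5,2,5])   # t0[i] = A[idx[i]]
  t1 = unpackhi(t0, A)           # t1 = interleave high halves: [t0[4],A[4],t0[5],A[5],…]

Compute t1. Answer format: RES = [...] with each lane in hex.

RES = [ 0x42  0xf6  0x31  0x31  0xdd  0x17  0x31  0xbd ]

→ t0 |31|ad|17|bd|42|31|dd|31|
→ t1 |42|f6|31|31|dd|17|31|bd|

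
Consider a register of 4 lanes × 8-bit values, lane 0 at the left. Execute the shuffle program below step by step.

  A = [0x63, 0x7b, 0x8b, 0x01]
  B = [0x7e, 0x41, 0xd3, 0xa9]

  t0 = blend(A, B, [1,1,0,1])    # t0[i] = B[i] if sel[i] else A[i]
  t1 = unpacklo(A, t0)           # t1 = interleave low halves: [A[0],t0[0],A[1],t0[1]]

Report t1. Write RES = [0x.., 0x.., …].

RES = [ 0x63  0x7e  0x7b  0x41 ]

→ t0 |7e|41|8b|a9|
→ t1 |63|7e|7b|41|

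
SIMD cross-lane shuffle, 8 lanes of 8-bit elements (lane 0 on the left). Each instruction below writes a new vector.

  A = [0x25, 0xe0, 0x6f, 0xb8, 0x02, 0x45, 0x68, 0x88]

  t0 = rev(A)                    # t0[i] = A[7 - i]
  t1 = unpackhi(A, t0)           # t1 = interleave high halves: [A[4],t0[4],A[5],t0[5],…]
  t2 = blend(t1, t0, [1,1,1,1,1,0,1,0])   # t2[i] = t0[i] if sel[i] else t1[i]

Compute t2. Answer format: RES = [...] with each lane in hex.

RES = [ 0x88  0x68  0x45  0x02  0xb8  0xe0  0xe0  0x25 ]

→ t0 |88|68|45|02|b8|6f|e0|25|
→ t1 |02|b8|45|6f|68|e0|88|25|
→ t2 |88|68|45|02|b8|e0|e0|25|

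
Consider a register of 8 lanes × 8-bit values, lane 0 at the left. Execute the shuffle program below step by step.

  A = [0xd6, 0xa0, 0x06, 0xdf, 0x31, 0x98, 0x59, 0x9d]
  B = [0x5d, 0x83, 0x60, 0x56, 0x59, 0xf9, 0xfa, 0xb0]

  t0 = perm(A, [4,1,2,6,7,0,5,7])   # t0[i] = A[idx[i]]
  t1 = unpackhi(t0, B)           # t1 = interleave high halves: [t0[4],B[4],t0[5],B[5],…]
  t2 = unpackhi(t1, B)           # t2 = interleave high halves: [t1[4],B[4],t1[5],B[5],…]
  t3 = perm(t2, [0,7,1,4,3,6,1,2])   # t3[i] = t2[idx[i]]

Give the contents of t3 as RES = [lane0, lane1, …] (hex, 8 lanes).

  t0: 31 a0 06 59 9d d6 98 9d
  t1: 9d 59 d6 f9 98 fa 9d b0
  t2: 98 59 fa f9 9d fa b0 b0
  t3: 98 b0 59 9d f9 b0 59 fa

RES = [ 0x98  0xb0  0x59  0x9d  0xf9  0xb0  0x59  0xfa ]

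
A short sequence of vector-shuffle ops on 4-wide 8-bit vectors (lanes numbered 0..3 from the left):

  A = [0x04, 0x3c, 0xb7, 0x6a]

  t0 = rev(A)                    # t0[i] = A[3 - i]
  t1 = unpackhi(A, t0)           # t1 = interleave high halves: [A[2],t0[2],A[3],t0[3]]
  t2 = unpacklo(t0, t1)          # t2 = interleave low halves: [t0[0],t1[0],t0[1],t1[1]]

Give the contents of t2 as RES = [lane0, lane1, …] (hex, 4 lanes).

RES = [ 0x6a  0xb7  0xb7  0x3c ]

→ t0 |6a|b7|3c|04|
→ t1 |b7|3c|6a|04|
→ t2 |6a|b7|b7|3c|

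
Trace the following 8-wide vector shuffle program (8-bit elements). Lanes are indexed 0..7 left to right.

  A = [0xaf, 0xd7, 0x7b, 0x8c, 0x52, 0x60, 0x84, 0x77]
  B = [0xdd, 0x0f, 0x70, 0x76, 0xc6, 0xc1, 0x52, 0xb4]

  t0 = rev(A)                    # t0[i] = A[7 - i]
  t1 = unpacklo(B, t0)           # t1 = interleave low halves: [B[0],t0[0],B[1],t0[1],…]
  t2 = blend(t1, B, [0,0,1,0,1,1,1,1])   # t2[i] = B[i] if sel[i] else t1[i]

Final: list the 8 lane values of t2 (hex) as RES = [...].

→ t0 |77|84|60|52|8c|7b|d7|af|
→ t1 |dd|77|0f|84|70|60|76|52|
→ t2 |dd|77|70|84|c6|c1|52|b4|

RES = [0xdd, 0x77, 0x70, 0x84, 0xc6, 0xc1, 0x52, 0xb4]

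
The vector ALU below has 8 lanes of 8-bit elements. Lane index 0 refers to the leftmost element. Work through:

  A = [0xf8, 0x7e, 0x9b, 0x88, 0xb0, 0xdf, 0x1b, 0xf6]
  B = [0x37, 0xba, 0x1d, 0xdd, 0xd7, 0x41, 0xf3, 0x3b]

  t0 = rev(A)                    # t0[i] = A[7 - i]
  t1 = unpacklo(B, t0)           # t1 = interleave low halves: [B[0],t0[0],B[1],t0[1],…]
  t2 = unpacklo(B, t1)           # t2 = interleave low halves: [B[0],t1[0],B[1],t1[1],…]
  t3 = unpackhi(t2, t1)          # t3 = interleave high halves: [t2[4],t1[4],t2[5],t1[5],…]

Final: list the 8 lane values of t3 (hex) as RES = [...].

→ t0 |f6|1b|df|b0|88|9b|7e|f8|
→ t1 |37|f6|ba|1b|1d|df|dd|b0|
→ t2 |37|37|ba|f6|1d|ba|dd|1b|
→ t3 |1d|1d|ba|df|dd|dd|1b|b0|

RES = [ 0x1d  0x1d  0xba  0xdf  0xdd  0xdd  0x1b  0xb0 ]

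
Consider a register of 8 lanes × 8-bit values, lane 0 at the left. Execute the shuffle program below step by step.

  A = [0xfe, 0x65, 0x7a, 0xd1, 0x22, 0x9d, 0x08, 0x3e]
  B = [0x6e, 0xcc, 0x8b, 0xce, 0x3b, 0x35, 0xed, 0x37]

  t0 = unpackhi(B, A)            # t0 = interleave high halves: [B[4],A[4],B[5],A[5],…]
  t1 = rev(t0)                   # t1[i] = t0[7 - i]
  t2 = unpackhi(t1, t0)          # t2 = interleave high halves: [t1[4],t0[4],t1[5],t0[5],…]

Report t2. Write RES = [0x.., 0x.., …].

t0 = [0x3b, 0x22, 0x35, 0x9d, 0xed, 0x08, 0x37, 0x3e]
t1 = [0x3e, 0x37, 0x08, 0xed, 0x9d, 0x35, 0x22, 0x3b]
t2 = [0x9d, 0xed, 0x35, 0x08, 0x22, 0x37, 0x3b, 0x3e]

RES = [ 0x9d  0xed  0x35  0x08  0x22  0x37  0x3b  0x3e ]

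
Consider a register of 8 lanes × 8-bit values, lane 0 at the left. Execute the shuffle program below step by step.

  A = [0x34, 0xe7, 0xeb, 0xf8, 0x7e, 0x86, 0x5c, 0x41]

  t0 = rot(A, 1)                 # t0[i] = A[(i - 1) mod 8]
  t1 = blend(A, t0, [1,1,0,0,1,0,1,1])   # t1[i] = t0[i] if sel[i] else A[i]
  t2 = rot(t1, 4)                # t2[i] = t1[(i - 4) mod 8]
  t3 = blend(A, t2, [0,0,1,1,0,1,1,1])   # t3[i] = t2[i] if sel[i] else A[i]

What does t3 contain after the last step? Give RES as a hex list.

→ t0 |41|34|e7|eb|f8|7e|86|5c|
→ t1 |41|34|eb|f8|f8|86|86|5c|
→ t2 |f8|86|86|5c|41|34|eb|f8|
→ t3 |34|e7|86|5c|7e|34|eb|f8|

RES = [ 0x34  0xe7  0x86  0x5c  0x7e  0x34  0xeb  0xf8 ]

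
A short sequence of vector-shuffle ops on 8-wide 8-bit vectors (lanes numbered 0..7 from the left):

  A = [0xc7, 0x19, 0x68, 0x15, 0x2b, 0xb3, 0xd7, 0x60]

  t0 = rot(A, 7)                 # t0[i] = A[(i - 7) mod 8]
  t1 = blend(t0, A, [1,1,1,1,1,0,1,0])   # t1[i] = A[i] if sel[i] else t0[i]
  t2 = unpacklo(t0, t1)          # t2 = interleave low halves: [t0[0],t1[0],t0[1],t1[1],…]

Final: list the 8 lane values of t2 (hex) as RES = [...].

RES = [ 0x19  0xc7  0x68  0x19  0x15  0x68  0x2b  0x15 ]

  t0: 19 68 15 2b b3 d7 60 c7
  t1: c7 19 68 15 2b d7 d7 c7
  t2: 19 c7 68 19 15 68 2b 15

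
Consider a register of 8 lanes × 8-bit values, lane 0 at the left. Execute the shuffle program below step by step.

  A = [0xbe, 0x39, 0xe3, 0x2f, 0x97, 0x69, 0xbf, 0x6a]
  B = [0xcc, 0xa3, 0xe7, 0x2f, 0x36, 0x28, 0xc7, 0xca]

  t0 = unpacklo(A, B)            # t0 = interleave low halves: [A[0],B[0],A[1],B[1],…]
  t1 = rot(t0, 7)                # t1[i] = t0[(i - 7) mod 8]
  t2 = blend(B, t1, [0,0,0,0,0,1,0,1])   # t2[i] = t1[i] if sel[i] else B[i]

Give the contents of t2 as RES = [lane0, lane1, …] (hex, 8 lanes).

RES = [ 0xcc  0xa3  0xe7  0x2f  0x36  0x2f  0xc7  0xbe ]

t0 = [0xbe, 0xcc, 0x39, 0xa3, 0xe3, 0xe7, 0x2f, 0x2f]
t1 = [0xcc, 0x39, 0xa3, 0xe3, 0xe7, 0x2f, 0x2f, 0xbe]
t2 = [0xcc, 0xa3, 0xe7, 0x2f, 0x36, 0x2f, 0xc7, 0xbe]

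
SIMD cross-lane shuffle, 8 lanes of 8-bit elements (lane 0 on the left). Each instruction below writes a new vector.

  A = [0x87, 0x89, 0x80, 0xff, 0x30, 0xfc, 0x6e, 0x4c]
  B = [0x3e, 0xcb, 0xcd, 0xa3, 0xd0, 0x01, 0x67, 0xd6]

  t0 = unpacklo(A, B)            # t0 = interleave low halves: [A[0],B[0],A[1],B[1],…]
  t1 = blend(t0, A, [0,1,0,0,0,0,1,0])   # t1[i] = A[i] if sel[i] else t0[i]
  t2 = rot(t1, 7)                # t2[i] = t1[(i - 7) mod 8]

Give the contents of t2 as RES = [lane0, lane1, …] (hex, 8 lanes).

t0 = [0x87, 0x3e, 0x89, 0xcb, 0x80, 0xcd, 0xff, 0xa3]
t1 = [0x87, 0x89, 0x89, 0xcb, 0x80, 0xcd, 0x6e, 0xa3]
t2 = [0x89, 0x89, 0xcb, 0x80, 0xcd, 0x6e, 0xa3, 0x87]

RES = [ 0x89  0x89  0xcb  0x80  0xcd  0x6e  0xa3  0x87 ]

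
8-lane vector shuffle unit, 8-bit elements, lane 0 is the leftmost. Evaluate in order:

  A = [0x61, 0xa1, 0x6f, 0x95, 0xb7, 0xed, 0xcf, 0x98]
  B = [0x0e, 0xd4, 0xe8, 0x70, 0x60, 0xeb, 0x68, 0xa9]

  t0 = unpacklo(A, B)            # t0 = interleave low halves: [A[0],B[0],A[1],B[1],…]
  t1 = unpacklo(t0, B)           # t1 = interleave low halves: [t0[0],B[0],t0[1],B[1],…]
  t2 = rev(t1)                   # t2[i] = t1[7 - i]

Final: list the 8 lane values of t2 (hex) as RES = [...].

  t0: 61 0e a1 d4 6f e8 95 70
  t1: 61 0e 0e d4 a1 e8 d4 70
  t2: 70 d4 e8 a1 d4 0e 0e 61

RES = [0x70, 0xd4, 0xe8, 0xa1, 0xd4, 0x0e, 0x0e, 0x61]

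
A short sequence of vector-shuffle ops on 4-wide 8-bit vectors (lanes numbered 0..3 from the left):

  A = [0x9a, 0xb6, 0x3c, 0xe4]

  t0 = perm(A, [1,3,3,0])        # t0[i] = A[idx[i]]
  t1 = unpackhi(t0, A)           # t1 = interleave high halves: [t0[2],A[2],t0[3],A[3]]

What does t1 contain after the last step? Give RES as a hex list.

  t0: b6 e4 e4 9a
  t1: e4 3c 9a e4

RES = [0xe4, 0x3c, 0x9a, 0xe4]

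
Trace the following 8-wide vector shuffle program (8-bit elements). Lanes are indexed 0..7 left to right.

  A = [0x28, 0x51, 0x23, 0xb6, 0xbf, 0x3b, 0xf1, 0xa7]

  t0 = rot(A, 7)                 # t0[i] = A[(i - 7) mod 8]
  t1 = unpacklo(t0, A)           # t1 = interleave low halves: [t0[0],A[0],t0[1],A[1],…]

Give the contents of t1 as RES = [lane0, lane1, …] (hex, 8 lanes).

→ t0 |51|23|b6|bf|3b|f1|a7|28|
→ t1 |51|28|23|51|b6|23|bf|b6|

RES = [ 0x51  0x28  0x23  0x51  0xb6  0x23  0xbf  0xb6 ]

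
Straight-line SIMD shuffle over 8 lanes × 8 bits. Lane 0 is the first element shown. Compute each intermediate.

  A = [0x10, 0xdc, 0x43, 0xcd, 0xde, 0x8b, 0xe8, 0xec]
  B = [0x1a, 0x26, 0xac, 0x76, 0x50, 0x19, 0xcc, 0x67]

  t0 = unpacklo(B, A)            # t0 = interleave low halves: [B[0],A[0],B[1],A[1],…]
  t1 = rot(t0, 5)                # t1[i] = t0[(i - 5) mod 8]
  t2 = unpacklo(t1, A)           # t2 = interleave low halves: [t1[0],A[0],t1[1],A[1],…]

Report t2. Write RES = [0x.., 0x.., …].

RES = [ 0xdc  0x10  0xac  0xdc  0x43  0x43  0x76  0xcd ]

  t0: 1a 10 26 dc ac 43 76 cd
  t1: dc ac 43 76 cd 1a 10 26
  t2: dc 10 ac dc 43 43 76 cd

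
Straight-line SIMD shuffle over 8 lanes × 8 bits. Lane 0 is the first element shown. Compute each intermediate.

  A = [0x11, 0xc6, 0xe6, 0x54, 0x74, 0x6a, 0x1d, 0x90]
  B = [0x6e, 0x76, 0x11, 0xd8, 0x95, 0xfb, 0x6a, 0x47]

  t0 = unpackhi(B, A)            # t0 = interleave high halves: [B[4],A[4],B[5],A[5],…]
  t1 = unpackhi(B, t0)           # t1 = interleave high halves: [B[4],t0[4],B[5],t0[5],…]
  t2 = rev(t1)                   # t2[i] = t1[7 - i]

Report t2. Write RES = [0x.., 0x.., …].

→ t0 |95|74|fb|6a|6a|1d|47|90|
→ t1 |95|6a|fb|1d|6a|47|47|90|
→ t2 |90|47|47|6a|1d|fb|6a|95|

RES = [ 0x90  0x47  0x47  0x6a  0x1d  0xfb  0x6a  0x95 ]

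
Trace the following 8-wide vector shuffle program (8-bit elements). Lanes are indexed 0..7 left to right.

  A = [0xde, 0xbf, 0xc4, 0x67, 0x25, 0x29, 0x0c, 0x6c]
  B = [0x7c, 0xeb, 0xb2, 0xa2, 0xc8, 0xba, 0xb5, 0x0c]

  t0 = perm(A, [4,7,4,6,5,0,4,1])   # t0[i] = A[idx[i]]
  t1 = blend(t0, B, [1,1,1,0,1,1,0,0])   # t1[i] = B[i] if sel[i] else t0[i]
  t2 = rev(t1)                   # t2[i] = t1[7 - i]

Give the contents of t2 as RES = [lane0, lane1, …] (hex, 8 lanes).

t0 = [0x25, 0x6c, 0x25, 0x0c, 0x29, 0xde, 0x25, 0xbf]
t1 = [0x7c, 0xeb, 0xb2, 0x0c, 0xc8, 0xba, 0x25, 0xbf]
t2 = [0xbf, 0x25, 0xba, 0xc8, 0x0c, 0xb2, 0xeb, 0x7c]

RES = [0xbf, 0x25, 0xba, 0xc8, 0x0c, 0xb2, 0xeb, 0x7c]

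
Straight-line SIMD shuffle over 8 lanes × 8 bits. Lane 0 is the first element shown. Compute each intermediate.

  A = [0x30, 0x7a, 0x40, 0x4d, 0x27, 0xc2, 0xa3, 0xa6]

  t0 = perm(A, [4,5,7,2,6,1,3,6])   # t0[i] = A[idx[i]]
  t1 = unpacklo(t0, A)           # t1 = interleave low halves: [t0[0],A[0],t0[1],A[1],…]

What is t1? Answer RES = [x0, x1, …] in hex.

→ t0 |27|c2|a6|40|a3|7a|4d|a3|
→ t1 |27|30|c2|7a|a6|40|40|4d|

RES = [0x27, 0x30, 0xc2, 0x7a, 0xa6, 0x40, 0x40, 0x4d]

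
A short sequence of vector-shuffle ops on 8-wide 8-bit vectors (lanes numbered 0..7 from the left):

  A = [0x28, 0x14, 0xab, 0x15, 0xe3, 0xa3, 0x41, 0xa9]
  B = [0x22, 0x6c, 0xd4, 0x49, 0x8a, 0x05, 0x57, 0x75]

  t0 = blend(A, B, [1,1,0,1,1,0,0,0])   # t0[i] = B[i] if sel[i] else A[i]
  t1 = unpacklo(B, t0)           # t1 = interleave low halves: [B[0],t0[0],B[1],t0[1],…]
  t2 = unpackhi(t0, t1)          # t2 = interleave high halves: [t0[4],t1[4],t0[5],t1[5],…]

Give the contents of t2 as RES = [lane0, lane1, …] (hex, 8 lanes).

→ t0 |22|6c|ab|49|8a|a3|41|a9|
→ t1 |22|22|6c|6c|d4|ab|49|49|
→ t2 |8a|d4|a3|ab|41|49|a9|49|

RES = [ 0x8a  0xd4  0xa3  0xab  0x41  0x49  0xa9  0x49 ]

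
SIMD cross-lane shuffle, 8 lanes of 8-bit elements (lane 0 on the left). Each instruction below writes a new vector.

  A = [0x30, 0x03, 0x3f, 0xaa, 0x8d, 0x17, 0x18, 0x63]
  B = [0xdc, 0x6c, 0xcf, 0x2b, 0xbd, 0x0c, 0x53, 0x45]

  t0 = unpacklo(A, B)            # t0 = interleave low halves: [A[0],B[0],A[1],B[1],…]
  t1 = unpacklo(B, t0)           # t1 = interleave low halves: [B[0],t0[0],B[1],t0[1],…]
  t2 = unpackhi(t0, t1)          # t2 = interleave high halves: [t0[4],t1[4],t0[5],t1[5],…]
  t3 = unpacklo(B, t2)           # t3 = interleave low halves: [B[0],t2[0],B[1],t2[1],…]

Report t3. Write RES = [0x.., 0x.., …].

→ t0 |30|dc|03|6c|3f|cf|aa|2b|
→ t1 |dc|30|6c|dc|cf|03|2b|6c|
→ t2 |3f|cf|cf|03|aa|2b|2b|6c|
→ t3 |dc|3f|6c|cf|cf|cf|2b|03|

RES = [ 0xdc  0x3f  0x6c  0xcf  0xcf  0xcf  0x2b  0x03 ]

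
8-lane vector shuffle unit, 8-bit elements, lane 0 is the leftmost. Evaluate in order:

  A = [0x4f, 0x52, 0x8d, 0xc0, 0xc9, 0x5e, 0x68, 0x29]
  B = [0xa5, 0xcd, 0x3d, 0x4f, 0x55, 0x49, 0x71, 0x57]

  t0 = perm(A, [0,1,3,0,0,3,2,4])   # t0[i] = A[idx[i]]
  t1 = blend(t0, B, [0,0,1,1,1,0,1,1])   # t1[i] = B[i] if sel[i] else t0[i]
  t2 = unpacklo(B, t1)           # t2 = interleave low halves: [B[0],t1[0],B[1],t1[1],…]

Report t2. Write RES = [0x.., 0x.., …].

→ t0 |4f|52|c0|4f|4f|c0|8d|c9|
→ t1 |4f|52|3d|4f|55|c0|71|57|
→ t2 |a5|4f|cd|52|3d|3d|4f|4f|

RES = [0xa5, 0x4f, 0xcd, 0x52, 0x3d, 0x3d, 0x4f, 0x4f]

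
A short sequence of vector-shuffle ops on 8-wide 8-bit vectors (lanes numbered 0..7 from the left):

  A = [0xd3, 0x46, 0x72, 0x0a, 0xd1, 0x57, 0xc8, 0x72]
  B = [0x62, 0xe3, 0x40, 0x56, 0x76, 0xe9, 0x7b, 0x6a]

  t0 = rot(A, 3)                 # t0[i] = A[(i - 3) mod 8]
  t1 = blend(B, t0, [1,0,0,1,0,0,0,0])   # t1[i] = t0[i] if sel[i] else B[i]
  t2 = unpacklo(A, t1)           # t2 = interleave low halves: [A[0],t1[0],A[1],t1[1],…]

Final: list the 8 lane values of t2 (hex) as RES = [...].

t0 = [0x57, 0xc8, 0x72, 0xd3, 0x46, 0x72, 0x0a, 0xd1]
t1 = [0x57, 0xe3, 0x40, 0xd3, 0x76, 0xe9, 0x7b, 0x6a]
t2 = [0xd3, 0x57, 0x46, 0xe3, 0x72, 0x40, 0x0a, 0xd3]

RES = [0xd3, 0x57, 0x46, 0xe3, 0x72, 0x40, 0x0a, 0xd3]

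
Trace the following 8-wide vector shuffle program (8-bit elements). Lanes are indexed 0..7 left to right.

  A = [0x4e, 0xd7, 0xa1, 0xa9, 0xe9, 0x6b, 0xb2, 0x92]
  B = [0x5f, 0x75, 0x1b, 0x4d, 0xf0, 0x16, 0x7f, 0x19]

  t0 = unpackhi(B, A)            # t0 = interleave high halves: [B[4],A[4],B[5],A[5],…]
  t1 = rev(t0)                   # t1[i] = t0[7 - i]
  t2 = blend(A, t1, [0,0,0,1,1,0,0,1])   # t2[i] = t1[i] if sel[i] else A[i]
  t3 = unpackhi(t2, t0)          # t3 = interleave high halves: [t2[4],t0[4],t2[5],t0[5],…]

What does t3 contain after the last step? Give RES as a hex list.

t0 = [0xf0, 0xe9, 0x16, 0x6b, 0x7f, 0xb2, 0x19, 0x92]
t1 = [0x92, 0x19, 0xb2, 0x7f, 0x6b, 0x16, 0xe9, 0xf0]
t2 = [0x4e, 0xd7, 0xa1, 0x7f, 0x6b, 0x6b, 0xb2, 0xf0]
t3 = [0x6b, 0x7f, 0x6b, 0xb2, 0xb2, 0x19, 0xf0, 0x92]

RES = [ 0x6b  0x7f  0x6b  0xb2  0xb2  0x19  0xf0  0x92 ]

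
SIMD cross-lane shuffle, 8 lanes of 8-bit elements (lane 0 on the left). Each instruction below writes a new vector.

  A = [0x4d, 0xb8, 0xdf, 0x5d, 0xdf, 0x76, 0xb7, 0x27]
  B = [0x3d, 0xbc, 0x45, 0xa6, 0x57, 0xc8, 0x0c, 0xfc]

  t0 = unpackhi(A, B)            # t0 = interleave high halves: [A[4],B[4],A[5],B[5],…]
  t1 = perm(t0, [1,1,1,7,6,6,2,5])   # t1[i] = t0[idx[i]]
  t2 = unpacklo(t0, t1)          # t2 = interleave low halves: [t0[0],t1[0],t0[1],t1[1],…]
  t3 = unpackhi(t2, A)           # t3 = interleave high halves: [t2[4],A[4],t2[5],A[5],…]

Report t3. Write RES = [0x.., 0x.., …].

RES = [0x76, 0xdf, 0x57, 0x76, 0xc8, 0xb7, 0xfc, 0x27]

t0 = [0xdf, 0x57, 0x76, 0xc8, 0xb7, 0x0c, 0x27, 0xfc]
t1 = [0x57, 0x57, 0x57, 0xfc, 0x27, 0x27, 0x76, 0x0c]
t2 = [0xdf, 0x57, 0x57, 0x57, 0x76, 0x57, 0xc8, 0xfc]
t3 = [0x76, 0xdf, 0x57, 0x76, 0xc8, 0xb7, 0xfc, 0x27]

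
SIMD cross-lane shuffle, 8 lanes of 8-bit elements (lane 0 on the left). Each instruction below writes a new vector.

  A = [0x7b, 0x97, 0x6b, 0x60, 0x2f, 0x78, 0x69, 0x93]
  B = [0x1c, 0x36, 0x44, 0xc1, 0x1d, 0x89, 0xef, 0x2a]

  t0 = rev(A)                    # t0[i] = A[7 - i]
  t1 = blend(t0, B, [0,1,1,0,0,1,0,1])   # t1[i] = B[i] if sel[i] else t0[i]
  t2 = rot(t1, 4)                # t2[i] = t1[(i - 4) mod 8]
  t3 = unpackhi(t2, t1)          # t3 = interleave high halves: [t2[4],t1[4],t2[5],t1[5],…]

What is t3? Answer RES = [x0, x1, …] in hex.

→ t0 |93|69|78|2f|60|6b|97|7b|
→ t1 |93|36|44|2f|60|89|97|2a|
→ t2 |60|89|97|2a|93|36|44|2f|
→ t3 |93|60|36|89|44|97|2f|2a|

RES = [ 0x93  0x60  0x36  0x89  0x44  0x97  0x2f  0x2a ]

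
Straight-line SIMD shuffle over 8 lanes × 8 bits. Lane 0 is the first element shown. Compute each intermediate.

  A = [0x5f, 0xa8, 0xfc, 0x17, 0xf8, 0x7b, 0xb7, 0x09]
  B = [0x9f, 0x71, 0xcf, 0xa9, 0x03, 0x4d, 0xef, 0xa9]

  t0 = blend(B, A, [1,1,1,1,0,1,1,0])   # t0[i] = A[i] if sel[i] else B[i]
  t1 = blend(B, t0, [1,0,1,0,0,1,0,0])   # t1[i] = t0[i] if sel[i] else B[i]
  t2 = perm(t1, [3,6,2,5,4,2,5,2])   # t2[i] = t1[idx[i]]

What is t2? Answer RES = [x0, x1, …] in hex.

t0 = [0x5f, 0xa8, 0xfc, 0x17, 0x03, 0x7b, 0xb7, 0xa9]
t1 = [0x5f, 0x71, 0xfc, 0xa9, 0x03, 0x7b, 0xef, 0xa9]
t2 = [0xa9, 0xef, 0xfc, 0x7b, 0x03, 0xfc, 0x7b, 0xfc]

RES = [ 0xa9  0xef  0xfc  0x7b  0x03  0xfc  0x7b  0xfc ]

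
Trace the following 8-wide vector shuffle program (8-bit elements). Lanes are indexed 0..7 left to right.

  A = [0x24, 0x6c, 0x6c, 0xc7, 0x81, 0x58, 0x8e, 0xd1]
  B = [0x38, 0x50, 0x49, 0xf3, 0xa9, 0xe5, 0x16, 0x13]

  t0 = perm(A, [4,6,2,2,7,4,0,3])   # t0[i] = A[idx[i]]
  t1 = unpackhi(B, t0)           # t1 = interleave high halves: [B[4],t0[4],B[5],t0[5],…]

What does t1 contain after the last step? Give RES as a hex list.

RES = [ 0xa9  0xd1  0xe5  0x81  0x16  0x24  0x13  0xc7 ]

t0 = [0x81, 0x8e, 0x6c, 0x6c, 0xd1, 0x81, 0x24, 0xc7]
t1 = [0xa9, 0xd1, 0xe5, 0x81, 0x16, 0x24, 0x13, 0xc7]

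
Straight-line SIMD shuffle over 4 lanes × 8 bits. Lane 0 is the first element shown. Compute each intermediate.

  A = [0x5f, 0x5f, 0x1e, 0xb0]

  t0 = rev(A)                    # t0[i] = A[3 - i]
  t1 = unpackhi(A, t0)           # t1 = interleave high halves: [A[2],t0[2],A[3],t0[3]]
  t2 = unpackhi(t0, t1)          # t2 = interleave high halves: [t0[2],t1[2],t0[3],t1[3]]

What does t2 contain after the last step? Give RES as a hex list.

RES = [0x5f, 0xb0, 0x5f, 0x5f]

→ t0 |b0|1e|5f|5f|
→ t1 |1e|5f|b0|5f|
→ t2 |5f|b0|5f|5f|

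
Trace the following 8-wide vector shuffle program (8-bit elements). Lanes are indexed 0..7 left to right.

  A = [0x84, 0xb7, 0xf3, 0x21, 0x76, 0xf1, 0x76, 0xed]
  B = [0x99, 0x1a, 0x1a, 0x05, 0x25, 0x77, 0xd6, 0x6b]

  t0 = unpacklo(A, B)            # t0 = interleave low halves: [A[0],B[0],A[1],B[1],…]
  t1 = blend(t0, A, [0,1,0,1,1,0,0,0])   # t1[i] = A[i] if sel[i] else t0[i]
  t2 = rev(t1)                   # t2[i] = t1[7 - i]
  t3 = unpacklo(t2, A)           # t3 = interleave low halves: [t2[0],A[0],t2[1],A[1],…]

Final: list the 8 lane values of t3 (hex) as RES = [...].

  t0: 84 99 b7 1a f3 1a 21 05
  t1: 84 b7 b7 21 76 1a 21 05
  t2: 05 21 1a 76 21 b7 b7 84
  t3: 05 84 21 b7 1a f3 76 21

RES = [ 0x05  0x84  0x21  0xb7  0x1a  0xf3  0x76  0x21 ]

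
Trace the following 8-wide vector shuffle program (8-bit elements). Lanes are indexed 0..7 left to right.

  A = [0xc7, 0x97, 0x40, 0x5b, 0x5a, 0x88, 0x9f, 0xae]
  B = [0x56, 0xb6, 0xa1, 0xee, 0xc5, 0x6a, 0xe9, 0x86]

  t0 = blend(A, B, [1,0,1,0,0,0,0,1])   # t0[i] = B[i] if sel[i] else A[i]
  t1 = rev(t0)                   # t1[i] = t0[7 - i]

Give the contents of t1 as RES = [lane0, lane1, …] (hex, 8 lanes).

  t0: 56 97 a1 5b 5a 88 9f 86
  t1: 86 9f 88 5a 5b a1 97 56

RES = [ 0x86  0x9f  0x88  0x5a  0x5b  0xa1  0x97  0x56 ]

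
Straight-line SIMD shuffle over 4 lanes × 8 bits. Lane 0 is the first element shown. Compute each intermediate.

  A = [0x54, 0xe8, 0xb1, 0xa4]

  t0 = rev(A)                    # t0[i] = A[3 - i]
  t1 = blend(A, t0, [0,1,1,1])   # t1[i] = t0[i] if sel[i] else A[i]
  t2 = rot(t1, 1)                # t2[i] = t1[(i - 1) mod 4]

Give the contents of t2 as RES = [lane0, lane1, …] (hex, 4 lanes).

RES = [ 0x54  0x54  0xb1  0xe8 ]

→ t0 |a4|b1|e8|54|
→ t1 |54|b1|e8|54|
→ t2 |54|54|b1|e8|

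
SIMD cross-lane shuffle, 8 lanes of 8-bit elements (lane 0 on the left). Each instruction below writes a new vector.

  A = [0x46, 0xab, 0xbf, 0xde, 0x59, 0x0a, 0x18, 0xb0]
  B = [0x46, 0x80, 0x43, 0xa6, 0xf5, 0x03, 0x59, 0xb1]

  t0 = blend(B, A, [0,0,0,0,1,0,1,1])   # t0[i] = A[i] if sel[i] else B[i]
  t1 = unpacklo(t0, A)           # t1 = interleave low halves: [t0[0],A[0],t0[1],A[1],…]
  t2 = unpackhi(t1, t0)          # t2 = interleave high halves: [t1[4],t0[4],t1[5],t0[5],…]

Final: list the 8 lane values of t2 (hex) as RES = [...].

  t0: 46 80 43 a6 59 03 18 b0
  t1: 46 46 80 ab 43 bf a6 de
  t2: 43 59 bf 03 a6 18 de b0

RES = [0x43, 0x59, 0xbf, 0x03, 0xa6, 0x18, 0xde, 0xb0]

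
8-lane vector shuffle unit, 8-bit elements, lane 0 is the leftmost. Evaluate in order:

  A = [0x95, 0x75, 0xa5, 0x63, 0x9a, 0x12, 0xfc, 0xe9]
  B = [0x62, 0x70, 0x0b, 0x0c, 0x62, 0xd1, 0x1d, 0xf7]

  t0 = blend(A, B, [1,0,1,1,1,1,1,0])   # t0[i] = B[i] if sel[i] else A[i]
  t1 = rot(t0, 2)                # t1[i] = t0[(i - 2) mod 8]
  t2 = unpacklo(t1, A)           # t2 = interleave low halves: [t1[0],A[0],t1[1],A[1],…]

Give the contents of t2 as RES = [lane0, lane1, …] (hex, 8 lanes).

RES = [ 0x1d  0x95  0xe9  0x75  0x62  0xa5  0x75  0x63 ]

t0 = [0x62, 0x75, 0x0b, 0x0c, 0x62, 0xd1, 0x1d, 0xe9]
t1 = [0x1d, 0xe9, 0x62, 0x75, 0x0b, 0x0c, 0x62, 0xd1]
t2 = [0x1d, 0x95, 0xe9, 0x75, 0x62, 0xa5, 0x75, 0x63]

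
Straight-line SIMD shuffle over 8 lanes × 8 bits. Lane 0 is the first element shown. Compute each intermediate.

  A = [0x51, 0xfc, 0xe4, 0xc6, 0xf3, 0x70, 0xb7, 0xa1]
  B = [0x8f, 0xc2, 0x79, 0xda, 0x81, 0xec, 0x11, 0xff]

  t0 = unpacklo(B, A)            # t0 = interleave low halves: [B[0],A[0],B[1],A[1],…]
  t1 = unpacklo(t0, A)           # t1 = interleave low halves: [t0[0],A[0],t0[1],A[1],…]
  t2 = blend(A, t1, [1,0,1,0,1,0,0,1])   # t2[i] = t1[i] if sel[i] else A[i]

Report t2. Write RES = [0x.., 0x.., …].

RES = [0x8f, 0xfc, 0x51, 0xc6, 0xc2, 0x70, 0xb7, 0xc6]

→ t0 |8f|51|c2|fc|79|e4|da|c6|
→ t1 |8f|51|51|fc|c2|e4|fc|c6|
→ t2 |8f|fc|51|c6|c2|70|b7|c6|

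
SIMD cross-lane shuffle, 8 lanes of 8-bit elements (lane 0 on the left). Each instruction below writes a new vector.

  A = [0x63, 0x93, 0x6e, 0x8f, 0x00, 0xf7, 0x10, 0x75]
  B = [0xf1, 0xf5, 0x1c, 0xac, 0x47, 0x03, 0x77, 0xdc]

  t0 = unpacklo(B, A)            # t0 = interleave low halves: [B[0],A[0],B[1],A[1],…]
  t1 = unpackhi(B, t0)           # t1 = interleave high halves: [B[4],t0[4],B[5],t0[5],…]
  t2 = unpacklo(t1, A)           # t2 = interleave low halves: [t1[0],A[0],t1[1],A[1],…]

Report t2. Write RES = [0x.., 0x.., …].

  t0: f1 63 f5 93 1c 6e ac 8f
  t1: 47 1c 03 6e 77 ac dc 8f
  t2: 47 63 1c 93 03 6e 6e 8f

RES = [ 0x47  0x63  0x1c  0x93  0x03  0x6e  0x6e  0x8f ]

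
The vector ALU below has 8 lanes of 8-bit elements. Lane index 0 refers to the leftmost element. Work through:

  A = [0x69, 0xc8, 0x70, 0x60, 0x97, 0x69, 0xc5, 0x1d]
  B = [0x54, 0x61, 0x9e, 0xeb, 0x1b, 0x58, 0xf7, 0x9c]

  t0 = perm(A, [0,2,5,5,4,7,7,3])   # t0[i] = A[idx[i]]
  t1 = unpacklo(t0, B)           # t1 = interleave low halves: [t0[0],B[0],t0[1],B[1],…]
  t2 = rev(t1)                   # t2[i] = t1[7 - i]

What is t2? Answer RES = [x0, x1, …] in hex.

RES = [ 0xeb  0x69  0x9e  0x69  0x61  0x70  0x54  0x69 ]

t0 = [0x69, 0x70, 0x69, 0x69, 0x97, 0x1d, 0x1d, 0x60]
t1 = [0x69, 0x54, 0x70, 0x61, 0x69, 0x9e, 0x69, 0xeb]
t2 = [0xeb, 0x69, 0x9e, 0x69, 0x61, 0x70, 0x54, 0x69]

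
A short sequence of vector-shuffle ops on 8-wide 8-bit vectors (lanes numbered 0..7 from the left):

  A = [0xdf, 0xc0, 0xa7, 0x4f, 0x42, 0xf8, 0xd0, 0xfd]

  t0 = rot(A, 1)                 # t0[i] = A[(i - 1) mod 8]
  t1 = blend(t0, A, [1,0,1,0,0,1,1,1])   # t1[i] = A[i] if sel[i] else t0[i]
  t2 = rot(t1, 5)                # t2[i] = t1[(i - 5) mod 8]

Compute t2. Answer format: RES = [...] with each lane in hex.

RES = [ 0xa7  0x4f  0xf8  0xd0  0xfd  0xdf  0xdf  0xa7 ]

→ t0 |fd|df|c0|a7|4f|42|f8|d0|
→ t1 |df|df|a7|a7|4f|f8|d0|fd|
→ t2 |a7|4f|f8|d0|fd|df|df|a7|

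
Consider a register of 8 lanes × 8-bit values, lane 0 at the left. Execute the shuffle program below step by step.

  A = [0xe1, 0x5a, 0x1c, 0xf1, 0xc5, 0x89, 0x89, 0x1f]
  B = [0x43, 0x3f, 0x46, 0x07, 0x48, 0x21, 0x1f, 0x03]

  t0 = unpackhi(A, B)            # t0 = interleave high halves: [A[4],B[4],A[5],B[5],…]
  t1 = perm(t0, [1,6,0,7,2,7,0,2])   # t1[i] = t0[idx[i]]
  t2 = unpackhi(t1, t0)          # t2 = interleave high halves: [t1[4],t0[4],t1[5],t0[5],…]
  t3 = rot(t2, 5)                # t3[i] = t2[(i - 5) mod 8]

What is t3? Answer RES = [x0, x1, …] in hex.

RES = [ 0x1f  0xc5  0x1f  0x89  0x03  0x89  0x89  0x03 ]

t0 = [0xc5, 0x48, 0x89, 0x21, 0x89, 0x1f, 0x1f, 0x03]
t1 = [0x48, 0x1f, 0xc5, 0x03, 0x89, 0x03, 0xc5, 0x89]
t2 = [0x89, 0x89, 0x03, 0x1f, 0xc5, 0x1f, 0x89, 0x03]
t3 = [0x1f, 0xc5, 0x1f, 0x89, 0x03, 0x89, 0x89, 0x03]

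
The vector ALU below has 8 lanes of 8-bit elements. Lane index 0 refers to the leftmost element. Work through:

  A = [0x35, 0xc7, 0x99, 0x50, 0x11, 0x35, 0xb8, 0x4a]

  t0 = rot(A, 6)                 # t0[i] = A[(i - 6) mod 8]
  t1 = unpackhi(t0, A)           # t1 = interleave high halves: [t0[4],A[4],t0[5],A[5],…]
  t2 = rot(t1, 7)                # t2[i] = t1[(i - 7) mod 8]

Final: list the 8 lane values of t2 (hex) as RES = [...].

→ t0 |99|50|11|35|b8|4a|35|c7|
→ t1 |b8|11|4a|35|35|b8|c7|4a|
→ t2 |11|4a|35|35|b8|c7|4a|b8|

RES = [0x11, 0x4a, 0x35, 0x35, 0xb8, 0xc7, 0x4a, 0xb8]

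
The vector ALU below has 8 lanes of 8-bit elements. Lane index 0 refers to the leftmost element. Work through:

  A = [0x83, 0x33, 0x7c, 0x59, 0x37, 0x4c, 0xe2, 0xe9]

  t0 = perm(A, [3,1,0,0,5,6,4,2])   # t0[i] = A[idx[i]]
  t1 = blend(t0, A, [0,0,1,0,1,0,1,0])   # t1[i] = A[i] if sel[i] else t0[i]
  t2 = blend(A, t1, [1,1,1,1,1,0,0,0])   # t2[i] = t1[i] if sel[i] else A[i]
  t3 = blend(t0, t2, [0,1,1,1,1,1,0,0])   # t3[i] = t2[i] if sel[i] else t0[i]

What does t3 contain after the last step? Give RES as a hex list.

RES = [ 0x59  0x33  0x7c  0x83  0x37  0x4c  0x37  0x7c ]

  t0: 59 33 83 83 4c e2 37 7c
  t1: 59 33 7c 83 37 e2 e2 7c
  t2: 59 33 7c 83 37 4c e2 e9
  t3: 59 33 7c 83 37 4c 37 7c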